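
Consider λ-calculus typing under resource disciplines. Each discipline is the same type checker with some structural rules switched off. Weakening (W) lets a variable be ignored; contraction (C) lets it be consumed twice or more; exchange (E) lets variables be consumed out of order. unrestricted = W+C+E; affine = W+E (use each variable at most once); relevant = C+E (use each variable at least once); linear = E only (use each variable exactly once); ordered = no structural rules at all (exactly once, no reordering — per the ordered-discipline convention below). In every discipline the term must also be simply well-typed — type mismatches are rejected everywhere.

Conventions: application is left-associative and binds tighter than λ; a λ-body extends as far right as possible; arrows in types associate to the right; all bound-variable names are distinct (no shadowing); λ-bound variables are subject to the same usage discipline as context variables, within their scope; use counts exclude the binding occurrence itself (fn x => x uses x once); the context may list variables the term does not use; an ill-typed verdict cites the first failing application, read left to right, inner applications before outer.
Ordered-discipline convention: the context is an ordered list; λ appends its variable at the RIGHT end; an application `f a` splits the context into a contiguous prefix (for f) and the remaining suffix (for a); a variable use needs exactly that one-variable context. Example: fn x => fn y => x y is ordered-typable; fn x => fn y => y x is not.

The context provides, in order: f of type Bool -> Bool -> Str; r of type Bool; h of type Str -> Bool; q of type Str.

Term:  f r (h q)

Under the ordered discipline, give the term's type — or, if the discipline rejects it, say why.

term : Str
use counts: f: 1×; r: 1×; h: 1×; q: 1×
use order (left to right): f, r, h, q
typing: the term checks, with type Str
per-discipline verdicts: ordered ✓ · linear ✓ · affine ✓ · relevant ✓ · unrestricted ✓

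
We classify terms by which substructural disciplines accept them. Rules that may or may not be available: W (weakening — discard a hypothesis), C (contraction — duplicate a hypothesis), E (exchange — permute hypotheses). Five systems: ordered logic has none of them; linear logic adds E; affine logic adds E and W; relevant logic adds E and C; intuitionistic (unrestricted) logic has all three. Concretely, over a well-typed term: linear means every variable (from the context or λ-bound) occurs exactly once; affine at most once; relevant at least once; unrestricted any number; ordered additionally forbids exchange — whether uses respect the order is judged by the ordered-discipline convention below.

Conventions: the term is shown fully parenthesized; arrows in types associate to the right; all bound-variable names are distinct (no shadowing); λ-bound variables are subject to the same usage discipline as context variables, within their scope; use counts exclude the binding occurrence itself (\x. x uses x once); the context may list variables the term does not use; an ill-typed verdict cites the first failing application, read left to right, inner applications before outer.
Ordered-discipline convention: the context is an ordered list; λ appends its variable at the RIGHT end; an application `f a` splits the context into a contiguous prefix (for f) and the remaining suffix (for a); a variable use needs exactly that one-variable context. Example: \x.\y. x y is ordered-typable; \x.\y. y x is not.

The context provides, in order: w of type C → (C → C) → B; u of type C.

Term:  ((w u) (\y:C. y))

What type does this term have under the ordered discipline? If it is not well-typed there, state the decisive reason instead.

term : B
usage: w=1; u=1; y (bound)=1
use order (left to right): w, u, y
typing: the term checks, with type B
per-discipline verdicts: ordered ✓ · linear ✓ · affine ✓ · relevant ✓ · unrestricted ✓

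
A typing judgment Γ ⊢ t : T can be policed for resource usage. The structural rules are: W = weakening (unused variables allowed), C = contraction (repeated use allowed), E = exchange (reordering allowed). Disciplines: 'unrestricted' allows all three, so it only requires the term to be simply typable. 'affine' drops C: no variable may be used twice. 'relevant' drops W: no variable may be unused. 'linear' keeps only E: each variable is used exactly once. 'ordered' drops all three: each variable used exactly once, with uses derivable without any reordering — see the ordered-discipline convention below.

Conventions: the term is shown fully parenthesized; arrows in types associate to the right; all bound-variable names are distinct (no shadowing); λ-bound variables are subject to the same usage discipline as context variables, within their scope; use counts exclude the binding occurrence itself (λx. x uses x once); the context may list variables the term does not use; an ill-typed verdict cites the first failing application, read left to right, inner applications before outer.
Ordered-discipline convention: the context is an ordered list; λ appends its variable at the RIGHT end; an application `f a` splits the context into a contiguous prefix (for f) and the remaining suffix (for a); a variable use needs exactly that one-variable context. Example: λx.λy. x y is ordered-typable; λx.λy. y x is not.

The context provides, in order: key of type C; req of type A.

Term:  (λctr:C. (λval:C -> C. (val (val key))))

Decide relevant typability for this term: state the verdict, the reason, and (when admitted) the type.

no — needs weakening: req, ctr unused
usage: key: 1, req: 0, ctr (bound): 0, val (bound): 2
order of uses: val, val, key
typing: well-typed at C -> (C -> C) -> C
all disciplines: ordered ✗; linear ✗; affine ✗; relevant ✗; unrestricted ✓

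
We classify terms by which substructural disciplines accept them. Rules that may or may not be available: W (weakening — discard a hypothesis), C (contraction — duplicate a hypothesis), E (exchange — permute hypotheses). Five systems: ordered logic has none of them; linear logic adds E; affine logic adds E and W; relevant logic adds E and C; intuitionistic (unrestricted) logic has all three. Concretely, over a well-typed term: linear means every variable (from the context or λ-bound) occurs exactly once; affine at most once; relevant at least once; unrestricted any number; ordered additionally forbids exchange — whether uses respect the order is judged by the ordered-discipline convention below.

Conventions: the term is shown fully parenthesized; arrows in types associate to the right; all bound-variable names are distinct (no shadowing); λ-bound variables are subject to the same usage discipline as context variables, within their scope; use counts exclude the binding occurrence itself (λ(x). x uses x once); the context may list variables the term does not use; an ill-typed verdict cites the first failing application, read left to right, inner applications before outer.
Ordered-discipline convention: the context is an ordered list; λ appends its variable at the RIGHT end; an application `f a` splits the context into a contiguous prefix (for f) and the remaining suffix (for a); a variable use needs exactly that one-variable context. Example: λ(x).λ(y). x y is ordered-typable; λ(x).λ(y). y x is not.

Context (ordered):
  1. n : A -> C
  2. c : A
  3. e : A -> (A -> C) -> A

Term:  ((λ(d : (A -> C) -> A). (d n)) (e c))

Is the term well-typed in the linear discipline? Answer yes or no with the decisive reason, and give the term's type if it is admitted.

yes — single use per variable (n, c, e, d); term : A
usage: n ×1, c ×1, e ×1, d [bound] ×1
use order (left to right): d, n, e, c
typing: well-typed at A
across the five disciplines: ordered ✗; linear ✓; affine ✓; relevant ✓; unrestricted ✓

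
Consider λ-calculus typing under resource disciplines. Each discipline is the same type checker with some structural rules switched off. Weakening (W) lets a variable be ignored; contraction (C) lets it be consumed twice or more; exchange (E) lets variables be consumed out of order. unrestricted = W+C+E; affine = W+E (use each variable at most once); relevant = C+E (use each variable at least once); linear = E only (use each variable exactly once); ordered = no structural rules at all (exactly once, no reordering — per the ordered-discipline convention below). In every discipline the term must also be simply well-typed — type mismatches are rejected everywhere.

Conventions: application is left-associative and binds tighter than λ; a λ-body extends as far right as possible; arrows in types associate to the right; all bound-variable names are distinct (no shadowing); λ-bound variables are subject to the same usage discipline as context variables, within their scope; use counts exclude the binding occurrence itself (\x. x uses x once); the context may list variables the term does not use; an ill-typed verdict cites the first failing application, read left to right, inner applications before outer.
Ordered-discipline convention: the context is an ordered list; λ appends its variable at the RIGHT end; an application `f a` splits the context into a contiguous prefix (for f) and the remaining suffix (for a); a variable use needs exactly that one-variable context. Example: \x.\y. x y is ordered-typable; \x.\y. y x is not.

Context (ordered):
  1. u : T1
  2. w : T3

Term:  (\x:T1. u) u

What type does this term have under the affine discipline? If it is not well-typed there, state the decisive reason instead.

not well-typed under affine — uses contraction: u ×2
counts: u=2; w=0; x [bound]=0
order of uses: u, u
typing: ✓ — T1
per-discipline verdicts: ordered ✗; linear ✗; affine ✗; relevant ✗; unrestricted ✓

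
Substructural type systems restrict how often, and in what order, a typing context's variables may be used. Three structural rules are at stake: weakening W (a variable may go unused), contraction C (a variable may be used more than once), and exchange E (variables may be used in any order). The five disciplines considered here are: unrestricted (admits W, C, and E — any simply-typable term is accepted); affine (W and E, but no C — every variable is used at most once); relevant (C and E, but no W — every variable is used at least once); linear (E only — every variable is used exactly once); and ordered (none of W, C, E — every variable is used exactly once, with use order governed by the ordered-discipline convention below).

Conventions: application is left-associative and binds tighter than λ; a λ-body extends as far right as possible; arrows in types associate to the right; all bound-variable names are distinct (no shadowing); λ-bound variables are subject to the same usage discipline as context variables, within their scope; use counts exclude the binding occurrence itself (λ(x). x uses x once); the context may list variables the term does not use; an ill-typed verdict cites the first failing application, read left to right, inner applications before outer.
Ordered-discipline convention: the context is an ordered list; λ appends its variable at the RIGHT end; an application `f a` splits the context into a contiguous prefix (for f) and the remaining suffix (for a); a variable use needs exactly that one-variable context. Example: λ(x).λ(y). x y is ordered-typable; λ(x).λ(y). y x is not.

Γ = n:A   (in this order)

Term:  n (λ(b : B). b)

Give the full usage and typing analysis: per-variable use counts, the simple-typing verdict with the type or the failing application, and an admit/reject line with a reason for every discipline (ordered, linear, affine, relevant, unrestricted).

use counts: n ×1; b (λ-bound) ×1
use order (left to right): n, b
typing: ill-typed: non-function type A applied to an argument
ordered ✗ (a type mismatch blocks all five)
linear ✗ (the type mismatch rejects it)
affine ✗ (not simply typable)
relevant ✗ (fails simple typing)
unrestricted ✗ (a type mismatch blocks all five)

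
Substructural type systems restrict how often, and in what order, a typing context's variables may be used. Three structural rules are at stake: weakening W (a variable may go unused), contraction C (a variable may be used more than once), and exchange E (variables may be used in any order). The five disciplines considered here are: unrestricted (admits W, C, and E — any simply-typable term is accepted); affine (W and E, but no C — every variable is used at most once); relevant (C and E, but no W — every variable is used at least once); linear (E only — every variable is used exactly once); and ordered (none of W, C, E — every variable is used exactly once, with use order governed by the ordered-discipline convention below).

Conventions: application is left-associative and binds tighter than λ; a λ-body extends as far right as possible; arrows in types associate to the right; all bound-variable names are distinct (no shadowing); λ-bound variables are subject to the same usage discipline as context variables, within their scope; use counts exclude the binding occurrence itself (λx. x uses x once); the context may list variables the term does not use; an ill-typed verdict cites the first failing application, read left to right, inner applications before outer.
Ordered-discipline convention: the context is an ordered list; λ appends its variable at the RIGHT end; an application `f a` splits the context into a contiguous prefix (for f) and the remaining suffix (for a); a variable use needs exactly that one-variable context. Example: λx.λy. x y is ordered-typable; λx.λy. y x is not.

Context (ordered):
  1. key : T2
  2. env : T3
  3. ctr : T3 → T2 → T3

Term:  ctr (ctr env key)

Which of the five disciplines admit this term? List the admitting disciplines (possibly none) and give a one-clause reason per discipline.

admitted by: relevant, unrestricted
use counts: key: 1×; env: 1×; ctr: 2×
use order (left to right): ctr, ctr, env, key
typing: well-typed — term : T2 → T3
ordered: ✗ — uses contraction: ctr ×2
linear: ✗ — uses contraction: ctr ×2
affine: ✗ — uses contraction: ctr ×2
relevant: ✓ — every one of key, env, ctr appears
unrestricted: ✓ — type-checks (T2 → T3) and nothing is barred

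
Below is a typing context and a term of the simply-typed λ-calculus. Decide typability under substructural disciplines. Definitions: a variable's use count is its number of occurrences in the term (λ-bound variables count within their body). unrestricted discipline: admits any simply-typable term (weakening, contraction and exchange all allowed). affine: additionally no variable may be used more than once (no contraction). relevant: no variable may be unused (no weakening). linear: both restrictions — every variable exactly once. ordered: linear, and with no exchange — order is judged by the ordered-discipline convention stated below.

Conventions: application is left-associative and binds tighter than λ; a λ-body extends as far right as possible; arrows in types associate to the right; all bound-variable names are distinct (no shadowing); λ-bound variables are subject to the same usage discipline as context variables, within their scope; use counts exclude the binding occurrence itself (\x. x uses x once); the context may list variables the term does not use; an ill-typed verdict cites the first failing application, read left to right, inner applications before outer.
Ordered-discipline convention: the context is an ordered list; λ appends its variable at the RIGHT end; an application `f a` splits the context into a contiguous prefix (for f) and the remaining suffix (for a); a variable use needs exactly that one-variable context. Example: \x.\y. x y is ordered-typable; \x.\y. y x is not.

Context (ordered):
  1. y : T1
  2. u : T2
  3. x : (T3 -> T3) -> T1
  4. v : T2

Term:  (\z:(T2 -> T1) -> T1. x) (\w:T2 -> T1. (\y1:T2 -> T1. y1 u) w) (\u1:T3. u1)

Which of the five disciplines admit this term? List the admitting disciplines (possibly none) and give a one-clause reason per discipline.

admitted by: affine, unrestricted
counts: y=0; u=1; x=1; v=0; z [bound]=0; w [bound]=1; y1 [bound]=1; u1 [bound]=1
left-to-right use order: x, y1, u, w, u1
typing: well-typed — term : T1
ordered: ✗ — y, v, z never used (weakening)
linear: ✗ — y, v, z never used (weakening)
affine: ✓ — no duplicate uses among y, u, x, v, z, w, y1, u1
relevant: ✗ — y, v, z never used (weakening)
unrestricted: ✓ — type-checks (T1) and nothing is barred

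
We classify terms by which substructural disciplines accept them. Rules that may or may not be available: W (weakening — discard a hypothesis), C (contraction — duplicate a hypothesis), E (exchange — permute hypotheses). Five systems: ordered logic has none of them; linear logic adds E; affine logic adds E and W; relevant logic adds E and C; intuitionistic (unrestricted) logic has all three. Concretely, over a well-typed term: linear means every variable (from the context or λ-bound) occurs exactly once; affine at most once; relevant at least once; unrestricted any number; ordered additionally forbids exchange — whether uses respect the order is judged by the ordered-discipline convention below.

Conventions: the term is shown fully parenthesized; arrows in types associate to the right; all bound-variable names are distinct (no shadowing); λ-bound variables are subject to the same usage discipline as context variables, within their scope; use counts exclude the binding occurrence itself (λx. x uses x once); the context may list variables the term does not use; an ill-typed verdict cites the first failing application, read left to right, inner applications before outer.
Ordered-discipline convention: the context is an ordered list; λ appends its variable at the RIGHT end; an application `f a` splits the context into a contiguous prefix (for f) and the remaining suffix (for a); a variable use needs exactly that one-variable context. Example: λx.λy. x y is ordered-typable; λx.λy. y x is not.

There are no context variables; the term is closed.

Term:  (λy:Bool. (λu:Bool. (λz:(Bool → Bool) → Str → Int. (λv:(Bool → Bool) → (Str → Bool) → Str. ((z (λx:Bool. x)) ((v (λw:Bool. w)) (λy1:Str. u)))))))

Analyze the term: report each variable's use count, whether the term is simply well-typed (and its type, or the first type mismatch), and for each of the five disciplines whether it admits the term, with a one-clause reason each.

usage: y (bound): 0, u (bound): 1, z (bound): 1, v (bound): 1, x (bound): 1, w (bound): 1, y1 (bound): 0
use order (left to right): z, x, v, w, u
typing: the term checks, with type Bool → Bool → ((Bool → Bool) → Str → Int) → ((Bool → Bool) → (Str → Bool) → Str) → Int
ordered: ✗, needs weakening: y, y1 unused
linear: ✗, needs weakening: y, y1 unused
affine: ✓, at most one use each (y, u, z, v, x, w, y1)
relevant: ✗, needs weakening: y, y1 unused
unrestricted: ✓, type-checks (Bool → Bool → ((Bool → Bool) → Str → Int) → ((Bool → Bool) → (Str → Bool) → Str) → Int) and nothing is barred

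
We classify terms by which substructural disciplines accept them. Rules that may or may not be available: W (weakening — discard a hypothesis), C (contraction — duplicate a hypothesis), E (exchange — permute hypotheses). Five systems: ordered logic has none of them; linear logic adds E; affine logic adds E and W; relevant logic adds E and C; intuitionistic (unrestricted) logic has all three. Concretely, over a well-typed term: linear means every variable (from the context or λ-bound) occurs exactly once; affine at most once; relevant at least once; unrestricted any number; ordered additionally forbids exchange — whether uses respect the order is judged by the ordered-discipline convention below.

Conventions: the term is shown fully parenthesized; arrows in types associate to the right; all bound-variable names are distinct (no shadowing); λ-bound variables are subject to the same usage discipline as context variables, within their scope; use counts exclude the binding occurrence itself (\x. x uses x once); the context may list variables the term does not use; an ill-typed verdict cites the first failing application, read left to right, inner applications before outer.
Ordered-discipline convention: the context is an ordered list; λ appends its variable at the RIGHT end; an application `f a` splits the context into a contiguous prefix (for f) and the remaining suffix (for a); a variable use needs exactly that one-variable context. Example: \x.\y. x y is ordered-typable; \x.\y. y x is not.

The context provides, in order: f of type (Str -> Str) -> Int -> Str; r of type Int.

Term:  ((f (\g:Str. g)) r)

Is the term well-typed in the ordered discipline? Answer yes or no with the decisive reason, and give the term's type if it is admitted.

yes — one use each (f, r, g); ordered split holds; term : Str
counts: f: 1, r: 1, g (bound): 1
order of uses: f, g, r
typing: ✓ — Str
per-discipline verdicts: ordered ✓ | linear ✓ | affine ✓ | relevant ✓ | unrestricted ✓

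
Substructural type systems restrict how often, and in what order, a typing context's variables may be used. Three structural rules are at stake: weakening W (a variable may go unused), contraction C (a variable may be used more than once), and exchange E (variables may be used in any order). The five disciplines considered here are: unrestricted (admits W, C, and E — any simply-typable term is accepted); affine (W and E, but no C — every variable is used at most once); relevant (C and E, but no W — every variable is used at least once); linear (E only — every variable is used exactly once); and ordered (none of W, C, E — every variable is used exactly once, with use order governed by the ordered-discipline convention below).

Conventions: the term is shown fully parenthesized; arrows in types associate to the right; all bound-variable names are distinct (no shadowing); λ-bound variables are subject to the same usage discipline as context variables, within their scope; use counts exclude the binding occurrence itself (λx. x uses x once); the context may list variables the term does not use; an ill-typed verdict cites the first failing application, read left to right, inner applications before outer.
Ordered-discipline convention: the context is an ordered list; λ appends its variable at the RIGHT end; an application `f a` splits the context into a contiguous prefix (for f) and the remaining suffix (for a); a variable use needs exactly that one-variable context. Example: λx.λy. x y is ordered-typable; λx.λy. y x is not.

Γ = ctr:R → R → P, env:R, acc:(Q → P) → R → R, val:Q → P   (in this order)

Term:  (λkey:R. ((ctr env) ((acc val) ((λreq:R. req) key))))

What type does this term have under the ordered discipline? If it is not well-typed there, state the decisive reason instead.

term : R → P
usage: ctr ×1; env ×1; acc ×1; val ×1; key [bound] ×1; req [bound] ×1
uses in reading order: ctr, env, acc, val, req, key
typing: ✓ — R → P
across the five disciplines: ordered ✓ · linear ✓ · affine ✓ · relevant ✓ · unrestricted ✓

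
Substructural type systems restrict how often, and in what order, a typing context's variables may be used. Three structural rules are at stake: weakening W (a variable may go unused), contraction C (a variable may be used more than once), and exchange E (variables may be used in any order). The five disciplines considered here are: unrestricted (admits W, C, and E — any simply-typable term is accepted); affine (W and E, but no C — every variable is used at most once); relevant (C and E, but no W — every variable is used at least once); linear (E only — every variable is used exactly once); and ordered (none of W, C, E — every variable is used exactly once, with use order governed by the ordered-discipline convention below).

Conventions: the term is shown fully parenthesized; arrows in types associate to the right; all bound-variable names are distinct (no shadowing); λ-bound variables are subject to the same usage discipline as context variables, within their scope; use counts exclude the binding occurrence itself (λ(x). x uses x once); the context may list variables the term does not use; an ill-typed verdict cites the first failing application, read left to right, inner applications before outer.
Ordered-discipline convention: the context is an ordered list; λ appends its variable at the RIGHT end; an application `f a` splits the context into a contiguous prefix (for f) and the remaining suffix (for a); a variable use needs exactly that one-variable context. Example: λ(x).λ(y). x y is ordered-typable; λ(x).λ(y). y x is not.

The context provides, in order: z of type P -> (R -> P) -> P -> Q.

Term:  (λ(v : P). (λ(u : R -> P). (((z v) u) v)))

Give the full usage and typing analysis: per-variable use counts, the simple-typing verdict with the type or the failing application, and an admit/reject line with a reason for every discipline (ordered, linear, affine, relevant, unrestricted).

variable uses: z=1, v [bound]=2, u [bound]=1
use order (left to right): z, v, u, v
typing: well-typed at P -> (R -> P) -> Q
ordered: ✗ — v ×2 used more than once (contraction)
linear: ✗ — v ×2 used more than once (contraction)
affine: ✗ — v ×2 used more than once (contraction)
relevant: ✓ — z, v, u: all used, weakening unneeded
unrestricted: ✓ — simply typable at P -> (R -> P) -> Q; W, C, E all held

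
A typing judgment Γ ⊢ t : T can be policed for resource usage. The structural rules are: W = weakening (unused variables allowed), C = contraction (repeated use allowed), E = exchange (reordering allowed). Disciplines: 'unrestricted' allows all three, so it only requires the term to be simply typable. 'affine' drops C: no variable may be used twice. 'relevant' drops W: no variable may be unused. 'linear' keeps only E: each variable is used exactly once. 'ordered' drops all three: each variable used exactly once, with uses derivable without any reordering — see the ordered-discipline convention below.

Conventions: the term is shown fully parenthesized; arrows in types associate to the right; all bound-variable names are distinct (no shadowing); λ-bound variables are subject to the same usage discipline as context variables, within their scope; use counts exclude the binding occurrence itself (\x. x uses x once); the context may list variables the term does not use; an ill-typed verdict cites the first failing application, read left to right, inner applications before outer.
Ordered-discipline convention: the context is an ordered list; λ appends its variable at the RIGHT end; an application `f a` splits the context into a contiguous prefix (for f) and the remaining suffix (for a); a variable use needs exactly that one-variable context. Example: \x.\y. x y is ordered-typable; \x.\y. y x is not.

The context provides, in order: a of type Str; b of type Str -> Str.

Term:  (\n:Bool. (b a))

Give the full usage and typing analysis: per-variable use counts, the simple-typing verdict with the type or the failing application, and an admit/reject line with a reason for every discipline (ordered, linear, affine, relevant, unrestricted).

counts: a=1; b=1; n (λ-bound)=0
order of uses: b, a
typing: well-typed — term : Bool -> Str
ordered: ✗, unused: n — weakening required
linear: ✗, unused: n — weakening required
affine: ✓, at most one use each (a, b, n)
relevant: ✗, unused: n — weakening required
unrestricted: ✓, type-checks (Bool -> Str) and nothing is barred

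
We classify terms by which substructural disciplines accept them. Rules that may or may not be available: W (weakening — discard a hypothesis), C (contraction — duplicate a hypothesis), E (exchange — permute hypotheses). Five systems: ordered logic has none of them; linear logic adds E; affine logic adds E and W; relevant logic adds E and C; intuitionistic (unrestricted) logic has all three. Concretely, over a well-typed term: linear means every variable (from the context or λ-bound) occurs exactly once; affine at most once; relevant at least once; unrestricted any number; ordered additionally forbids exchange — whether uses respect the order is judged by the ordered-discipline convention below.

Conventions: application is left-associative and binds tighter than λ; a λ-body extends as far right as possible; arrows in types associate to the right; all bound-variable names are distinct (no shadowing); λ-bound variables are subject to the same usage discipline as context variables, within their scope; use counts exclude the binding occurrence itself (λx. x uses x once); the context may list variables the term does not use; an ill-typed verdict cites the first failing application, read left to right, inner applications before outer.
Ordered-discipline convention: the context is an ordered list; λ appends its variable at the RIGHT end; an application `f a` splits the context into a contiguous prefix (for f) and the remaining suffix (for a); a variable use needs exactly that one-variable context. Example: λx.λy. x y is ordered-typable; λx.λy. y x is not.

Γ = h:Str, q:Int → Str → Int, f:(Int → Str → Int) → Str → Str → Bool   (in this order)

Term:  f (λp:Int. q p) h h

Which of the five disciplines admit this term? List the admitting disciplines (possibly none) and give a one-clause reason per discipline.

admitting disciplines: relevant, unrestricted
usage: h: 2; q: 1; f: 1; p [bound]: 1
order of uses: f, q, p, h, h
typing: well-typed — term : Bool
ordered: ✗ — h ×2 used more than once (contraction)
linear: ✗ — h ×2 used more than once (contraction)
affine: ✗ — h ×2 used more than once (contraction)
relevant: ✓ — h, q, f, p: all used, weakening unneeded
unrestricted: ✓ — type-checks (Bool) and nothing is barred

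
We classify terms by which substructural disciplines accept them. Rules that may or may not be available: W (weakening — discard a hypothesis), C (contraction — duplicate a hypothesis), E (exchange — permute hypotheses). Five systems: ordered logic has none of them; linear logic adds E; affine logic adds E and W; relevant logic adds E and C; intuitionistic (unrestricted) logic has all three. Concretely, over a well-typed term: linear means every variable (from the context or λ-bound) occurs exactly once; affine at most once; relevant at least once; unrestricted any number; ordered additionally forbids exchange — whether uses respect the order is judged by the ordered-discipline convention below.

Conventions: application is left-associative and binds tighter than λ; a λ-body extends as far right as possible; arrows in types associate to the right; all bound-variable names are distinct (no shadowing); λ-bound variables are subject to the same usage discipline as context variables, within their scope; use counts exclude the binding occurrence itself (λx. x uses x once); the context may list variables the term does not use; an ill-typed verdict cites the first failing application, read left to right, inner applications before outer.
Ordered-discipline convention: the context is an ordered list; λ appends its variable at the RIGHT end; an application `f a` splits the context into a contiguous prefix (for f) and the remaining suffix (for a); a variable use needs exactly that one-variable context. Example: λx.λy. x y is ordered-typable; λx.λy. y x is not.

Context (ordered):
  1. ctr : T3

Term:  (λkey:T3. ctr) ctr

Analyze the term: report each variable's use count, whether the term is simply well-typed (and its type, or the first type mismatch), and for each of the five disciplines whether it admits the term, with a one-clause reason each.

variable uses: ctr=2; key (bound)=0
order of uses: ctr, ctr
typing: the term checks, with type T3
ordered: ✗ — repeated use of ctr ×2; key left unused
linear: ✗ — repeated use of ctr ×2; key left unused
affine: ✗ — repeated use of ctr ×2
relevant: ✗ — key left unused
unrestricted: ✓ — typability at T3 is all that's needed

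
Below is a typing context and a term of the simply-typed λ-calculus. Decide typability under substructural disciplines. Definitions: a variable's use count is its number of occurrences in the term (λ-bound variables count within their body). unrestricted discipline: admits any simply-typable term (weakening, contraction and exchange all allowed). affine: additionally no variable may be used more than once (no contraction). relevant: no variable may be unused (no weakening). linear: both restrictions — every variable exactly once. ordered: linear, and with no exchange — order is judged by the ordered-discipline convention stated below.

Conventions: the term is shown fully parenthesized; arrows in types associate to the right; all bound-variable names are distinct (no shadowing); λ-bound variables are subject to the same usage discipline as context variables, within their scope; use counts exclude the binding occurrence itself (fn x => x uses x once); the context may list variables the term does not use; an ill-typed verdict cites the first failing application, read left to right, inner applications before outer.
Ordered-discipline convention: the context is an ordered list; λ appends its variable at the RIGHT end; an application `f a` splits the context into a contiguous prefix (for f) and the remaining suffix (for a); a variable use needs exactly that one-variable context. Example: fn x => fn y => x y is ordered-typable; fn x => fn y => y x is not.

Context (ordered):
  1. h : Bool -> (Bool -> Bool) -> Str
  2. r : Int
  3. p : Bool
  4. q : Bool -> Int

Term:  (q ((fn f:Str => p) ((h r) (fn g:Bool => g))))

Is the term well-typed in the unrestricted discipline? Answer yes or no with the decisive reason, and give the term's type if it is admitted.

no — fails simple typing
counts: h: 1; r: 1; p: 1; q: 1; f [bound]: 0; g [bound]: 1
use order (left to right): q, p, h, r, g
typing: ill-typed: a function awaiting Bool gets Int
per-discipline verdicts: ordered ✗ | linear ✗ | affine ✗ | relevant ✗ | unrestricted ✗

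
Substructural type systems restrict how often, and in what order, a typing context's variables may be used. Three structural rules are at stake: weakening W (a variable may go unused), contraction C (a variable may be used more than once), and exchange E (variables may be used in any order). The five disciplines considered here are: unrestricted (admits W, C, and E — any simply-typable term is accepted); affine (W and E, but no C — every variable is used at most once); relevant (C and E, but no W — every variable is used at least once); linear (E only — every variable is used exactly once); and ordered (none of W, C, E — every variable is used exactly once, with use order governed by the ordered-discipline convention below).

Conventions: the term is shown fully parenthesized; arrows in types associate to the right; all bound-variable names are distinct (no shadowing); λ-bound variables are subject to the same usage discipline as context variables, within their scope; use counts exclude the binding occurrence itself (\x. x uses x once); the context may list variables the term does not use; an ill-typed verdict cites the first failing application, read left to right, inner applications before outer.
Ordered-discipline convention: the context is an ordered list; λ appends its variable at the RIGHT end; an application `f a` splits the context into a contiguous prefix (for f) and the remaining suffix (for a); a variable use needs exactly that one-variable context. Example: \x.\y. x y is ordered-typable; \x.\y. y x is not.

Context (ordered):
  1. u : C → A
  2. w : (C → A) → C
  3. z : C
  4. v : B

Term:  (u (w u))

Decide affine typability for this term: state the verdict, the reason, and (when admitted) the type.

no — repeated use of u ×2
use counts: u: 2×; w: 1×; z: 0×; v: 0×
left-to-right use order: u, w, u
typing: well-typed at A
per-discipline verdicts: ordered ✗ · linear ✗ · affine ✗ · relevant ✗ · unrestricted ✓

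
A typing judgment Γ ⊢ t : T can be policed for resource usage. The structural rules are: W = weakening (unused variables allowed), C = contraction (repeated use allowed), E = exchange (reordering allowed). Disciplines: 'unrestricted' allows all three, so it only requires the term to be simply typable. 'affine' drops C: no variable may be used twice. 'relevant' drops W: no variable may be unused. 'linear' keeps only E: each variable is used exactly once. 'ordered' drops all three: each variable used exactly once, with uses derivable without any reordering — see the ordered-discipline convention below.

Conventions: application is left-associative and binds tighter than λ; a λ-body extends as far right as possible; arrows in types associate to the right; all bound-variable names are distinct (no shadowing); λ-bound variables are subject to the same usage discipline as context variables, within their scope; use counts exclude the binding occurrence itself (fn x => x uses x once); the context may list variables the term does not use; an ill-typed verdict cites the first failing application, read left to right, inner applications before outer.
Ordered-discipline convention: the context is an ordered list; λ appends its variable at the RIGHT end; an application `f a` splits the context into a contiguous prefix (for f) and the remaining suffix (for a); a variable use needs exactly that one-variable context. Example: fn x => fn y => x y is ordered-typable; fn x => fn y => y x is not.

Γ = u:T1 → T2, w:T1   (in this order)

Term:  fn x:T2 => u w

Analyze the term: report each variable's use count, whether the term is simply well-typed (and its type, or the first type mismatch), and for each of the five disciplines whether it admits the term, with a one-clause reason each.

use counts: u=1, w=1, x [bound]=0
use order (left to right): u, w
typing: ✓ — T2 → T2
ordered ✗ (needs weakening: x unused)
linear ✗ (needs weakening: x unused)
affine ✓ (no duplicate uses among u, w, x)
relevant ✗ (needs weakening: x unused)
unrestricted ✓ (type-checks (T2 → T2) and nothing is barred)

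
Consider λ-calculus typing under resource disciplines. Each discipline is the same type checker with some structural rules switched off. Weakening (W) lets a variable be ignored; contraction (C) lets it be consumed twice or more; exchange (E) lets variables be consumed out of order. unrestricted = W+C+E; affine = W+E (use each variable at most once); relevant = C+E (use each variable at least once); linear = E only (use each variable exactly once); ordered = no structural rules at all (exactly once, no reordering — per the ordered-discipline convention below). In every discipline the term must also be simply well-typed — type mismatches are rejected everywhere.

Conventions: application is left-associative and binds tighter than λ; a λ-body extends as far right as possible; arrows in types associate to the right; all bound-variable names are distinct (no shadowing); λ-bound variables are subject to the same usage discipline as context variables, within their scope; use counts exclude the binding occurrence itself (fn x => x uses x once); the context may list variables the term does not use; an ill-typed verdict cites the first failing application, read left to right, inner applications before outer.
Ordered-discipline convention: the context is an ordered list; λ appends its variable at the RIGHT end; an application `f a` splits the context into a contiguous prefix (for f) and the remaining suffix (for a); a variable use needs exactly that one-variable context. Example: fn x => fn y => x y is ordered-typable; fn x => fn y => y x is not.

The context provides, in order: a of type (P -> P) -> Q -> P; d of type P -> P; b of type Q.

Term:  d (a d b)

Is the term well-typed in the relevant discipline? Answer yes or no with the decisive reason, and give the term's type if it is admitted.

yes — at least one use each (a, d, b); term : P
use counts: a ×1; d ×2; b ×1
use order (left to right): d, a, d, b
typing: the term checks, with type P
summary: ordered ✗ · linear ✗ · affine ✗ · relevant ✓ · unrestricted ✓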